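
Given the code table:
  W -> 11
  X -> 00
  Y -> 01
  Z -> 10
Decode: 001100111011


Decoding:
00 -> X
11 -> W
00 -> X
11 -> W
10 -> Z
11 -> W


Result: XWXWZW


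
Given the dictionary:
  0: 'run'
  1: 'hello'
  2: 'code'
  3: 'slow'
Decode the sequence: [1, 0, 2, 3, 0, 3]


Look up each index in the dictionary:
  1 -> 'hello'
  0 -> 'run'
  2 -> 'code'
  3 -> 'slow'
  0 -> 'run'
  3 -> 'slow'

Decoded: "hello run code slow run slow"


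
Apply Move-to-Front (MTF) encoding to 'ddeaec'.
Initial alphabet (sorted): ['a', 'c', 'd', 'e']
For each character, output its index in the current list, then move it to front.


MTF encoding:
'd': index 2 in ['a', 'c', 'd', 'e'] -> ['d', 'a', 'c', 'e']
'd': index 0 in ['d', 'a', 'c', 'e'] -> ['d', 'a', 'c', 'e']
'e': index 3 in ['d', 'a', 'c', 'e'] -> ['e', 'd', 'a', 'c']
'a': index 2 in ['e', 'd', 'a', 'c'] -> ['a', 'e', 'd', 'c']
'e': index 1 in ['a', 'e', 'd', 'c'] -> ['e', 'a', 'd', 'c']
'c': index 3 in ['e', 'a', 'd', 'c'] -> ['c', 'e', 'a', 'd']


Output: [2, 0, 3, 2, 1, 3]


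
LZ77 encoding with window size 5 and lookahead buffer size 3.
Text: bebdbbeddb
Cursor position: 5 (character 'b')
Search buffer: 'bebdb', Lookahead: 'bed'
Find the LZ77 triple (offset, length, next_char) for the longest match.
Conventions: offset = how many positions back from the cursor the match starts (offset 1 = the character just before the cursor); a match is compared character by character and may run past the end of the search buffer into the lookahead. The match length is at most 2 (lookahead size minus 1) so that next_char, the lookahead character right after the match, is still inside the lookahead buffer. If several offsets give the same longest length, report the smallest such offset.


Try each offset into the search buffer:
  offset=1 (pos 4, char 'b'): match length 1
  offset=2 (pos 3, char 'd'): match length 0
  offset=3 (pos 2, char 'b'): match length 1
  offset=4 (pos 1, char 'e'): match length 0
  offset=5 (pos 0, char 'b'): match length 2
Longest match has length 2 at offset 5.
next_char = character at position 5 + 2 = 7 -> 'd'

Best match: offset=5, length=2 (matching 'be' starting at position 0)
LZ77 triple: (5, 2, 'd')


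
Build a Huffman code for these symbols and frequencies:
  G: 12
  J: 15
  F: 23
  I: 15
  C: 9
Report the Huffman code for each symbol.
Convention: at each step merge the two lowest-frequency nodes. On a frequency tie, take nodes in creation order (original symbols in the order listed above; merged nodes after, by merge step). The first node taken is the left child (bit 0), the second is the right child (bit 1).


Huffman tree construction:
Step 1: Merge C(9) + G(12) = 21
Step 2: Merge J(15) + I(15) = 30
Step 3: Merge (C+G)(21) + F(23) = 44
Step 4: Merge (J+I)(30) + ((C+G)+F)(44) = 74
Read each symbol's code off the tree from the root (left child = 0, right child = 1).

Codes:
  G: 101 (length 3)
  J: 00 (length 2)
  F: 11 (length 2)
  I: 01 (length 2)
  C: 100 (length 3)
Average code length: 169/74 = 2.2838 bits/symbol


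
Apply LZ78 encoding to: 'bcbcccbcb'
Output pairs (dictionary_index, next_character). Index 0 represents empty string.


LZ78 encoding steps:
Dictionary: {0: ''}
Step 1: w='' (idx 0), next='b' -> output (0, 'b'), add 'b' as idx 1
Step 2: w='' (idx 0), next='c' -> output (0, 'c'), add 'c' as idx 2
Step 3: w='b' (idx 1), next='c' -> output (1, 'c'), add 'bc' as idx 3
Step 4: w='c' (idx 2), next='c' -> output (2, 'c'), add 'cc' as idx 4
Step 5: w='bc' (idx 3), next='b' -> output (3, 'b'), add 'bcb' as idx 5


Encoded: [(0, 'b'), (0, 'c'), (1, 'c'), (2, 'c'), (3, 'b')]


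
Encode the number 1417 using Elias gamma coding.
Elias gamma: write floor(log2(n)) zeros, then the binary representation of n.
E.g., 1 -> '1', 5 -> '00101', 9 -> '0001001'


num_bits = floor(log2(1417)) + 1 = 11
leading_zeros = num_bits - 1 = 10
binary(1417) = 10110001001

Elias gamma(1417) = '0000000000' + '10110001001' = 000000000010110001001 (21 bits)


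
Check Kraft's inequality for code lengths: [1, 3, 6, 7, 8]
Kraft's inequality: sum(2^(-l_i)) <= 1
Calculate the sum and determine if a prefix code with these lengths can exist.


Sum = 2^(-1) + 2^(-3) + 2^(-6) + 2^(-7) + 2^(-8)
    = 0.5 + 0.125 + 0.015625 + 0.0078125 + 0.00390625
    = 167/256 = 0.65234375
Since 0.65234375 <= 1, Kraft's inequality IS satisfied.
A prefix code with these lengths CAN exist.

Kraft sum = 0.65234375. Satisfied.


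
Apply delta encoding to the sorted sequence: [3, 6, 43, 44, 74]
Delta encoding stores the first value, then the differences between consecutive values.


First value: 3
Deltas:
  6 - 3 = 3
  43 - 6 = 37
  44 - 43 = 1
  74 - 44 = 30


Delta encoded: [3, 3, 37, 1, 30]


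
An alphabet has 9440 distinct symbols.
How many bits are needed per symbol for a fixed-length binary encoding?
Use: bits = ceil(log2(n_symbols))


log2(9440) = 13.2046
Bracket: 2^13 = 8192 < 9440 <= 2^14 = 16384
So ceil(log2(9440)) = 14

bits = ceil(log2(9440)) = ceil(13.2046) = 14 bits


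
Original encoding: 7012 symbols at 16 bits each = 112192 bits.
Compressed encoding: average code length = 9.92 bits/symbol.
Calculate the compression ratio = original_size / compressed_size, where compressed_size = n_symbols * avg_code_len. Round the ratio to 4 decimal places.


original_size = n_symbols * orig_bits = 7012 * 16 = 112192 bits
compressed_size = n_symbols * avg_code_len = 7012 * 9.92 = 69559.04 bits
ratio = original_size / compressed_size = 112192 / 69559.04 = 1.6129

Compression ratio = 1.6129


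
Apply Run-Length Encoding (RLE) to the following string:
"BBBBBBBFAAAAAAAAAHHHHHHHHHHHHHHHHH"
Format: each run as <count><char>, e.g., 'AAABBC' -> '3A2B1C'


Scanning runs left to right:
  i=0: run of 'B' x 7 -> '7B'
  i=7: run of 'F' x 1 -> '1F'
  i=8: run of 'A' x 9 -> '9A'
  i=17: run of 'H' x 17 -> '17H'

RLE = 7B1F9A17H


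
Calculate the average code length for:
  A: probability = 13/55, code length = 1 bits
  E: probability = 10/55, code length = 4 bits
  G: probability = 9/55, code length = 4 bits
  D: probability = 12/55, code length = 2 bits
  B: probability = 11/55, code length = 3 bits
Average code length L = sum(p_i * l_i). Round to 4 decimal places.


Weighted contributions p_i * l_i:
  A: (13/55) * 1 = 13/55
  E: (10/55) * 4 = 40/55
  G: (9/55) * 4 = 36/55
  D: (12/55) * 2 = 24/55
  B: (11/55) * 3 = 33/55
Sum = (13 + 40 + 36 + 24 + 33)/55 = 146/55

L = 146/55 = 2.6545 bits/symbol


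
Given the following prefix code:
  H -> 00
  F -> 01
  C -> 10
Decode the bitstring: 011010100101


Decoding step by step:
Bits 01 -> F
Bits 10 -> C
Bits 10 -> C
Bits 10 -> C
Bits 01 -> F
Bits 01 -> F


Decoded message: FCCCFF


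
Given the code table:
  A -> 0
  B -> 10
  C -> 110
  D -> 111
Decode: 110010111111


Decoding:
110 -> C
0 -> A
10 -> B
111 -> D
111 -> D


Result: CABDD


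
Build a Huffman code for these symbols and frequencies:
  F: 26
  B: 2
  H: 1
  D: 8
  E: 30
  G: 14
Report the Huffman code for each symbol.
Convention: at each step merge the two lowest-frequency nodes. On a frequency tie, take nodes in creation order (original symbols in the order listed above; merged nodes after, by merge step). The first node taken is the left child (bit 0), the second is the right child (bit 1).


Huffman tree construction:
Step 1: Merge H(1) + B(2) = 3
Step 2: Merge (H+B)(3) + D(8) = 11
Step 3: Merge ((H+B)+D)(11) + G(14) = 25
Step 4: Merge (((H+B)+D)+G)(25) + F(26) = 51
Step 5: Merge E(30) + ((((H+B)+D)+G)+F)(51) = 81
Read each symbol's code off the tree from the root (left child = 0, right child = 1).

Codes:
  F: 11 (length 2)
  B: 10001 (length 5)
  H: 10000 (length 5)
  D: 1001 (length 4)
  E: 0 (length 1)
  G: 101 (length 3)
Average code length: 171/81 = 2.1111 bits/symbol


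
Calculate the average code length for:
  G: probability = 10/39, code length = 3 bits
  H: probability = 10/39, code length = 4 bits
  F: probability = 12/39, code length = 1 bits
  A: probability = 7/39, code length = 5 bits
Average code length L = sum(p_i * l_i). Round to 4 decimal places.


Weighted contributions p_i * l_i:
  G: (10/39) * 3 = 30/39
  H: (10/39) * 4 = 40/39
  F: (12/39) * 1 = 12/39
  A: (7/39) * 5 = 35/39
Sum = (30 + 40 + 12 + 35)/39 = 117/39

L = 117/39 = 3.0000 bits/symbol


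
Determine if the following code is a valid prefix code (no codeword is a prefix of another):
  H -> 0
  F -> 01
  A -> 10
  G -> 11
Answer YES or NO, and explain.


Checking each pair (does one codeword prefix another?):
  H='0' vs F='01': prefix -- VIOLATION

NO -- this is NOT a valid prefix code. H (0) is a prefix of F (01).


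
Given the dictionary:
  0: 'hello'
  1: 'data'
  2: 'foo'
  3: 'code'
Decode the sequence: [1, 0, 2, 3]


Look up each index in the dictionary:
  1 -> 'data'
  0 -> 'hello'
  2 -> 'foo'
  3 -> 'code'

Decoded: "data hello foo code"


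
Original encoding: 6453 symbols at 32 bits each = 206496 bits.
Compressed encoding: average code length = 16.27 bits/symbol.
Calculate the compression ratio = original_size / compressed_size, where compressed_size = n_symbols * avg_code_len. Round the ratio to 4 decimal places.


original_size = n_symbols * orig_bits = 6453 * 32 = 206496 bits
compressed_size = n_symbols * avg_code_len = 6453 * 16.27 = 104990.31 bits
ratio = original_size / compressed_size = 206496 / 104990.31 = 1.9668

Compression ratio = 1.9668


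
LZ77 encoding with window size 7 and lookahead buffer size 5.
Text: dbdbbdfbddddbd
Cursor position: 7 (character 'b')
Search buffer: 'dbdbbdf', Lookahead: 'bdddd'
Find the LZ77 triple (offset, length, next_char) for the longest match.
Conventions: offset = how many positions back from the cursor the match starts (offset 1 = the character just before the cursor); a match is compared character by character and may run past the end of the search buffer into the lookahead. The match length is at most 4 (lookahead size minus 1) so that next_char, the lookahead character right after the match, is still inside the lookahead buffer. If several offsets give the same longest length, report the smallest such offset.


Try each offset into the search buffer:
  offset=1 (pos 6, char 'f'): match length 0
  offset=2 (pos 5, char 'd'): match length 0
  offset=3 (pos 4, char 'b'): match length 2
  offset=4 (pos 3, char 'b'): match length 1
  offset=5 (pos 2, char 'd'): match length 0
  offset=6 (pos 1, char 'b'): match length 2
  offset=7 (pos 0, char 'd'): match length 0
Longest match has length 2, found at offsets 3, 6; take the smallest, offset 3.
next_char = character at position 7 + 2 = 9 -> 'd'

Best match: offset=3, length=2 (matching 'bd' starting at position 4)
LZ77 triple: (3, 2, 'd')


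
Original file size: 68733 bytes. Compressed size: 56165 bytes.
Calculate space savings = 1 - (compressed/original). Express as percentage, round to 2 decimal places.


ratio = compressed/original = 56165/68733 = 0.817148
savings = 1 - ratio = 1 - 0.817148 = 0.182852
as a percentage: 0.182852 * 100 = 18.29%

Space savings = 1 - 56165/68733 = 18.29%


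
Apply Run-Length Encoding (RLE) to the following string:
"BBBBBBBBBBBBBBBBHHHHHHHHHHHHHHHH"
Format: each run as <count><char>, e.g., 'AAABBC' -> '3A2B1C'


Scanning runs left to right:
  i=0: run of 'B' x 16 -> '16B'
  i=16: run of 'H' x 16 -> '16H'

RLE = 16B16H


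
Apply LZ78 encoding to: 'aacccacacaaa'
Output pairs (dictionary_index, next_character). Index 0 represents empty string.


LZ78 encoding steps:
Dictionary: {0: ''}
Step 1: w='' (idx 0), next='a' -> output (0, 'a'), add 'a' as idx 1
Step 2: w='a' (idx 1), next='c' -> output (1, 'c'), add 'ac' as idx 2
Step 3: w='' (idx 0), next='c' -> output (0, 'c'), add 'c' as idx 3
Step 4: w='c' (idx 3), next='a' -> output (3, 'a'), add 'ca' as idx 4
Step 5: w='ca' (idx 4), next='c' -> output (4, 'c'), add 'cac' as idx 5
Step 6: w='a' (idx 1), next='a' -> output (1, 'a'), add 'aa' as idx 6
Step 7: w='a' (idx 1), end of input -> output (1, '')


Encoded: [(0, 'a'), (1, 'c'), (0, 'c'), (3, 'a'), (4, 'c'), (1, 'a'), (1, '')]


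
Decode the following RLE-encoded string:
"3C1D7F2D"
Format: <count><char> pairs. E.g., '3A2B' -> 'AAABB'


Expanding each <count><char> pair:
  3C -> 'CCC'
  1D -> 'D'
  7F -> 'FFFFFFF'
  2D -> 'DD'

Decoded = CCCDFFFFFFFDD


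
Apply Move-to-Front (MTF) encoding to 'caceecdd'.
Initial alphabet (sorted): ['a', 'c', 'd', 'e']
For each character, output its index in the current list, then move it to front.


MTF encoding:
'c': index 1 in ['a', 'c', 'd', 'e'] -> ['c', 'a', 'd', 'e']
'a': index 1 in ['c', 'a', 'd', 'e'] -> ['a', 'c', 'd', 'e']
'c': index 1 in ['a', 'c', 'd', 'e'] -> ['c', 'a', 'd', 'e']
'e': index 3 in ['c', 'a', 'd', 'e'] -> ['e', 'c', 'a', 'd']
'e': index 0 in ['e', 'c', 'a', 'd'] -> ['e', 'c', 'a', 'd']
'c': index 1 in ['e', 'c', 'a', 'd'] -> ['c', 'e', 'a', 'd']
'd': index 3 in ['c', 'e', 'a', 'd'] -> ['d', 'c', 'e', 'a']
'd': index 0 in ['d', 'c', 'e', 'a'] -> ['d', 'c', 'e', 'a']


Output: [1, 1, 1, 3, 0, 1, 3, 0]


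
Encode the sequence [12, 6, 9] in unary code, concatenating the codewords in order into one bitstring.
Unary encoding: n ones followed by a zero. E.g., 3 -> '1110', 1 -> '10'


Encode each number as n ones followed by a terminating 0:
  12 -> 1111111111110 (13 bits)
  6 -> 1111110 (7 bits)
  9 -> 1111111110 (10 bits)
Total length = 13 + 7 + 10 = 30 bits.

Unary([12, 6, 9]) = 111111111111011111101111111110 (30 bits)


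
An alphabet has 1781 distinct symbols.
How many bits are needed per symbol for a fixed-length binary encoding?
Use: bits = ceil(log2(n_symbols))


log2(1781) = 10.7985
Bracket: 2^10 = 1024 < 1781 <= 2^11 = 2048
So ceil(log2(1781)) = 11

bits = ceil(log2(1781)) = ceil(10.7985) = 11 bits


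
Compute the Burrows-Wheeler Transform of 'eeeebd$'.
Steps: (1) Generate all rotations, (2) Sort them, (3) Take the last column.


Rotations (sorted):
  0: $eeeebd -> last char: d
  1: bd$eeee -> last char: e
  2: d$eeeeb -> last char: b
  3: ebd$eee -> last char: e
  4: eebd$ee -> last char: e
  5: eeebd$e -> last char: e
  6: eeeebd$ -> last char: $


BWT = debeee$


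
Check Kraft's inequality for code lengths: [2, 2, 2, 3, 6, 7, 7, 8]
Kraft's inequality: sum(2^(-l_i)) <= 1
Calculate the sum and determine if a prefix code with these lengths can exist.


Sum = 2^(-2) + 2^(-2) + 2^(-2) + 2^(-3) + 2^(-6) + 2^(-7) + 2^(-7) + 2^(-8)
    = 0.25 + 0.25 + 0.25 + 0.125 + 0.015625 + 0.0078125 + 0.0078125 + 0.00390625
    = 233/256 = 0.91015625
Since 0.91015625 <= 1, Kraft's inequality IS satisfied.
A prefix code with these lengths CAN exist.

Kraft sum = 0.91015625. Satisfied.


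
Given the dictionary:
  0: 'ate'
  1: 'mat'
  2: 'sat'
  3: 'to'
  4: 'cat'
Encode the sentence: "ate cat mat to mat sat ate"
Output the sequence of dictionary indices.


Look up each word in the dictionary:
  'ate' -> 0
  'cat' -> 4
  'mat' -> 1
  'to' -> 3
  'mat' -> 1
  'sat' -> 2
  'ate' -> 0

Encoded: [0, 4, 1, 3, 1, 2, 0]


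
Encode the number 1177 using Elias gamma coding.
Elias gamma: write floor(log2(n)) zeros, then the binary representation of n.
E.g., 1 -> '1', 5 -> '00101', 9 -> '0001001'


num_bits = floor(log2(1177)) + 1 = 11
leading_zeros = num_bits - 1 = 10
binary(1177) = 10010011001

Elias gamma(1177) = '0000000000' + '10010011001' = 000000000010010011001 (21 bits)


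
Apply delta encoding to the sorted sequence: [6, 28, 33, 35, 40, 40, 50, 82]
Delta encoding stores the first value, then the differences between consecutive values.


First value: 6
Deltas:
  28 - 6 = 22
  33 - 28 = 5
  35 - 33 = 2
  40 - 35 = 5
  40 - 40 = 0
  50 - 40 = 10
  82 - 50 = 32


Delta encoded: [6, 22, 5, 2, 5, 0, 10, 32]


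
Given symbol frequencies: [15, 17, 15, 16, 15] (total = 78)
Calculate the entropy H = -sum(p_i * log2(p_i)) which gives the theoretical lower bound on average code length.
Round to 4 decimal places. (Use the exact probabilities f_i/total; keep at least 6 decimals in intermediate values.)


Per-symbol terms -p_i * log2(p_i) with p_i = f_i/78:
  p = 15/78 = 0.192308: log2(p) = -2.378512, -p*log2(p) = 0.457406
  p = 17/78 = 0.217949: log2(p) = -2.197939, -p*log2(p) = 0.479038
  p = 15/78 = 0.192308: log2(p) = -2.378512, -p*log2(p) = 0.457406
  p = 16/78 = 0.205128: log2(p) = -2.285402, -p*log2(p) = 0.468800
  p = 15/78 = 0.192308: log2(p) = -2.378512, -p*log2(p) = 0.457406
H = 0.457406 + 0.479038 + 0.457406 + 0.468800 + 0.457406 = 2.320056

H = 2.3201 bits/symbol


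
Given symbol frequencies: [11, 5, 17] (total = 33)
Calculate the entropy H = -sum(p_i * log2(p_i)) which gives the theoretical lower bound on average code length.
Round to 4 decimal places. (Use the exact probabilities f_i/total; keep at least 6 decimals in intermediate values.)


Per-symbol terms -p_i * log2(p_i) with p_i = f_i/33:
  p = 11/33 = 0.333333: log2(p) = -1.584963, -p*log2(p) = 0.528321
  p = 5/33 = 0.151515: log2(p) = -2.722466, -p*log2(p) = 0.412495
  p = 17/33 = 0.515152: log2(p) = -0.956931, -p*log2(p) = 0.492965
H = 0.528321 + 0.412495 + 0.492965 = 1.433781

H = 1.4338 bits/symbol


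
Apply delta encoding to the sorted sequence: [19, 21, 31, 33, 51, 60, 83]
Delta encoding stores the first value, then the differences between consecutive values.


First value: 19
Deltas:
  21 - 19 = 2
  31 - 21 = 10
  33 - 31 = 2
  51 - 33 = 18
  60 - 51 = 9
  83 - 60 = 23


Delta encoded: [19, 2, 10, 2, 18, 9, 23]


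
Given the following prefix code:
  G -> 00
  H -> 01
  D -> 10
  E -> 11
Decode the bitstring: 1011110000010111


Decoding step by step:
Bits 10 -> D
Bits 11 -> E
Bits 11 -> E
Bits 00 -> G
Bits 00 -> G
Bits 01 -> H
Bits 01 -> H
Bits 11 -> E


Decoded message: DEEGGHHE


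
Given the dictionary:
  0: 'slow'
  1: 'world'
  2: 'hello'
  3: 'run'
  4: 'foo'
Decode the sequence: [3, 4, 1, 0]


Look up each index in the dictionary:
  3 -> 'run'
  4 -> 'foo'
  1 -> 'world'
  0 -> 'slow'

Decoded: "run foo world slow"


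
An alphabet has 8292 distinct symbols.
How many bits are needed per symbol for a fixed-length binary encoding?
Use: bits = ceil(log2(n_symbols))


log2(8292) = 13.0175
Bracket: 2^13 = 8192 < 8292 <= 2^14 = 16384
So ceil(log2(8292)) = 14

bits = ceil(log2(8292)) = ceil(13.0175) = 14 bits


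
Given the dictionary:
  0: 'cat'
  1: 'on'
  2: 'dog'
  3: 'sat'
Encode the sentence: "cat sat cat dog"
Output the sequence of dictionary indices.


Look up each word in the dictionary:
  'cat' -> 0
  'sat' -> 3
  'cat' -> 0
  'dog' -> 2

Encoded: [0, 3, 0, 2]


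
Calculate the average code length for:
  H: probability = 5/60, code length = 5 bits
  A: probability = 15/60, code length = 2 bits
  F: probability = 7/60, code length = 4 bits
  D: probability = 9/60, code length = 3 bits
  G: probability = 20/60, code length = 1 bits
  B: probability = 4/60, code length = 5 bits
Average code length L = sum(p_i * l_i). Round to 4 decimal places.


Weighted contributions p_i * l_i:
  H: (5/60) * 5 = 25/60
  A: (15/60) * 2 = 30/60
  F: (7/60) * 4 = 28/60
  D: (9/60) * 3 = 27/60
  G: (20/60) * 1 = 20/60
  B: (4/60) * 5 = 20/60
Sum = (25 + 30 + 28 + 27 + 20 + 20)/60 = 150/60

L = 150/60 = 2.5000 bits/symbol


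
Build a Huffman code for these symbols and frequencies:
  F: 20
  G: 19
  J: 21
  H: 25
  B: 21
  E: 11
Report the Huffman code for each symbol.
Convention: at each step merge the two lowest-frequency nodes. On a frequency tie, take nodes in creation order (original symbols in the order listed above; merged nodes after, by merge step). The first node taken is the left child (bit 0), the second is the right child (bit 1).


Huffman tree construction:
Step 1: Merge E(11) + G(19) = 30
Step 2: Merge F(20) + J(21) = 41
Step 3: Merge B(21) + H(25) = 46
Step 4: Merge (E+G)(30) + (F+J)(41) = 71
Step 5: Merge (B+H)(46) + ((E+G)+(F+J))(71) = 117
Read each symbol's code off the tree from the root (left child = 0, right child = 1).

Codes:
  F: 110 (length 3)
  G: 101 (length 3)
  J: 111 (length 3)
  H: 01 (length 2)
  B: 00 (length 2)
  E: 100 (length 3)
Average code length: 305/117 = 2.6068 bits/symbol


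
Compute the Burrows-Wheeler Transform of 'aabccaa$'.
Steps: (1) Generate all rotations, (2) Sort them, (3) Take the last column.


Rotations (sorted):
  0: $aabccaa -> last char: a
  1: a$aabcca -> last char: a
  2: aa$aabcc -> last char: c
  3: aabccaa$ -> last char: $
  4: abccaa$a -> last char: a
  5: bccaa$aa -> last char: a
  6: caa$aabc -> last char: c
  7: ccaa$aab -> last char: b


BWT = aac$aacb


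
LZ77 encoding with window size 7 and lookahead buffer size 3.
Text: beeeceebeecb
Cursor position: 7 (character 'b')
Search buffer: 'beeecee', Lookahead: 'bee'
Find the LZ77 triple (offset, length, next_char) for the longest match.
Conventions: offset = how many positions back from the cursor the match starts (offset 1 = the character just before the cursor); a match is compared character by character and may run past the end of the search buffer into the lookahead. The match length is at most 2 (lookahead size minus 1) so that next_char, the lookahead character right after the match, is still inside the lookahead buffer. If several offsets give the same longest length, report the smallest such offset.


Try each offset into the search buffer:
  offset=1 (pos 6, char 'e'): match length 0
  offset=2 (pos 5, char 'e'): match length 0
  offset=3 (pos 4, char 'c'): match length 0
  offset=4 (pos 3, char 'e'): match length 0
  offset=5 (pos 2, char 'e'): match length 0
  offset=6 (pos 1, char 'e'): match length 0
  offset=7 (pos 0, char 'b'): match length 2
Longest match has length 2 at offset 7.
next_char = character at position 7 + 2 = 9 -> 'e'

Best match: offset=7, length=2 (matching 'be' starting at position 0)
LZ77 triple: (7, 2, 'e')


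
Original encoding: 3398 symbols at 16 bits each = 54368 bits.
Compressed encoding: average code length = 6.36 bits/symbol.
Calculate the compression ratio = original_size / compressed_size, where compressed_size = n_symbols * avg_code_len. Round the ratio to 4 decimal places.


original_size = n_symbols * orig_bits = 3398 * 16 = 54368 bits
compressed_size = n_symbols * avg_code_len = 3398 * 6.36 = 21611.28 bits
ratio = original_size / compressed_size = 54368 / 21611.28 = 2.5157

Compression ratio = 2.5157


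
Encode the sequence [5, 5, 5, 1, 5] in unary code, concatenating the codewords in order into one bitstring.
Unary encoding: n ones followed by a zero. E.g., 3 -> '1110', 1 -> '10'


Encode each number as n ones followed by a terminating 0:
  5 -> 111110 (6 bits)
  5 -> 111110 (6 bits)
  5 -> 111110 (6 bits)
  1 -> 10 (2 bits)
  5 -> 111110 (6 bits)
Total length = 6 + 6 + 6 + 2 + 6 = 26 bits.

Unary([5, 5, 5, 1, 5]) = 11111011111011111010111110 (26 bits)


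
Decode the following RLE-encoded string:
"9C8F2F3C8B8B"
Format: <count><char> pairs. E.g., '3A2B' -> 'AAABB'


Expanding each <count><char> pair:
  9C -> 'CCCCCCCCC'
  8F -> 'FFFFFFFF'
  2F -> 'FF'
  3C -> 'CCC'
  8B -> 'BBBBBBBB'
  8B -> 'BBBBBBBB'

Decoded = CCCCCCCCCFFFFFFFFFFCCCBBBBBBBBBBBBBBBB


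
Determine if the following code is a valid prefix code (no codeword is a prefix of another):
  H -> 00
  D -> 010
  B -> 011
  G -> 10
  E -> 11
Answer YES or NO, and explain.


Checking each pair (does one codeword prefix another?):
  H='00' vs D='010': no prefix
  H='00' vs B='011': no prefix
  H='00' vs G='10': no prefix
  H='00' vs E='11': no prefix
  D='010' vs H='00': no prefix
  D='010' vs B='011': no prefix
  D='010' vs G='10': no prefix
  D='010' vs E='11': no prefix
  B='011' vs H='00': no prefix
  B='011' vs D='010': no prefix
  B='011' vs G='10': no prefix
  B='011' vs E='11': no prefix
  G='10' vs H='00': no prefix
  G='10' vs D='010': no prefix
  G='10' vs B='011': no prefix
  G='10' vs E='11': no prefix
  E='11' vs H='00': no prefix
  E='11' vs D='010': no prefix
  E='11' vs B='011': no prefix
  E='11' vs G='10': no prefix
No violation found over all pairs.

YES -- this is a valid prefix code. No codeword is a prefix of any other codeword.


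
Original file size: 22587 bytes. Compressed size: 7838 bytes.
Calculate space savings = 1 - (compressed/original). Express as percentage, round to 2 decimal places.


ratio = compressed/original = 7838/22587 = 0.347014
savings = 1 - ratio = 1 - 0.347014 = 0.652986
as a percentage: 0.652986 * 100 = 65.3%

Space savings = 1 - 7838/22587 = 65.3%


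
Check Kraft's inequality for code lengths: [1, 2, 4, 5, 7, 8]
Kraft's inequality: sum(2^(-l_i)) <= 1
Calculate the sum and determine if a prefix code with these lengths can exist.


Sum = 2^(-1) + 2^(-2) + 2^(-4) + 2^(-5) + 2^(-7) + 2^(-8)
    = 0.5 + 0.25 + 0.0625 + 0.03125 + 0.0078125 + 0.00390625
    = 219/256 = 0.85546875
Since 0.85546875 <= 1, Kraft's inequality IS satisfied.
A prefix code with these lengths CAN exist.

Kraft sum = 0.85546875. Satisfied.


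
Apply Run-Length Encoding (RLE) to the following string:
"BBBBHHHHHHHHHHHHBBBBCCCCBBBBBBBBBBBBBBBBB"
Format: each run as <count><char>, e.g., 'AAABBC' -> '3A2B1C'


Scanning runs left to right:
  i=0: run of 'B' x 4 -> '4B'
  i=4: run of 'H' x 12 -> '12H'
  i=16: run of 'B' x 4 -> '4B'
  i=20: run of 'C' x 4 -> '4C'
  i=24: run of 'B' x 17 -> '17B'

RLE = 4B12H4B4C17B


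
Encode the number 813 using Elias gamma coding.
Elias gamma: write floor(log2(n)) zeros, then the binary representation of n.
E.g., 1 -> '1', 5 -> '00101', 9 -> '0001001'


num_bits = floor(log2(813)) + 1 = 10
leading_zeros = num_bits - 1 = 9
binary(813) = 1100101101

Elias gamma(813) = '000000000' + '1100101101' = 0000000001100101101 (19 bits)


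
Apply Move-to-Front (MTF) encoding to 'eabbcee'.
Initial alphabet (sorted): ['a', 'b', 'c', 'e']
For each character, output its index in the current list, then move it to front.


MTF encoding:
'e': index 3 in ['a', 'b', 'c', 'e'] -> ['e', 'a', 'b', 'c']
'a': index 1 in ['e', 'a', 'b', 'c'] -> ['a', 'e', 'b', 'c']
'b': index 2 in ['a', 'e', 'b', 'c'] -> ['b', 'a', 'e', 'c']
'b': index 0 in ['b', 'a', 'e', 'c'] -> ['b', 'a', 'e', 'c']
'c': index 3 in ['b', 'a', 'e', 'c'] -> ['c', 'b', 'a', 'e']
'e': index 3 in ['c', 'b', 'a', 'e'] -> ['e', 'c', 'b', 'a']
'e': index 0 in ['e', 'c', 'b', 'a'] -> ['e', 'c', 'b', 'a']


Output: [3, 1, 2, 0, 3, 3, 0]


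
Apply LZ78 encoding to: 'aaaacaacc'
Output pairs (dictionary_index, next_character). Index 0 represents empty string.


LZ78 encoding steps:
Dictionary: {0: ''}
Step 1: w='' (idx 0), next='a' -> output (0, 'a'), add 'a' as idx 1
Step 2: w='a' (idx 1), next='a' -> output (1, 'a'), add 'aa' as idx 2
Step 3: w='a' (idx 1), next='c' -> output (1, 'c'), add 'ac' as idx 3
Step 4: w='aa' (idx 2), next='c' -> output (2, 'c'), add 'aac' as idx 4
Step 5: w='' (idx 0), next='c' -> output (0, 'c'), add 'c' as idx 5


Encoded: [(0, 'a'), (1, 'a'), (1, 'c'), (2, 'c'), (0, 'c')]


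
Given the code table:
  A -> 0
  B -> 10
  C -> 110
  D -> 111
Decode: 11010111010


Decoding:
110 -> C
10 -> B
111 -> D
0 -> A
10 -> B


Result: CBDAB


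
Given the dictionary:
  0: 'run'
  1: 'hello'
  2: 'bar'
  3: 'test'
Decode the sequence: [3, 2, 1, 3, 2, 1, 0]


Look up each index in the dictionary:
  3 -> 'test'
  2 -> 'bar'
  1 -> 'hello'
  3 -> 'test'
  2 -> 'bar'
  1 -> 'hello'
  0 -> 'run'

Decoded: "test bar hello test bar hello run"


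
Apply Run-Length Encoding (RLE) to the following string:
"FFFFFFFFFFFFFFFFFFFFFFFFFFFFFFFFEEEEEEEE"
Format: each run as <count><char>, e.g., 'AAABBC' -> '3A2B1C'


Scanning runs left to right:
  i=0: run of 'F' x 32 -> '32F'
  i=32: run of 'E' x 8 -> '8E'

RLE = 32F8E


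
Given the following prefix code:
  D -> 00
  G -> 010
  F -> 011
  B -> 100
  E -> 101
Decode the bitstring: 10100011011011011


Decoding step by step:
Bits 101 -> E
Bits 00 -> D
Bits 011 -> F
Bits 011 -> F
Bits 011 -> F
Bits 011 -> F


Decoded message: EDFFFF


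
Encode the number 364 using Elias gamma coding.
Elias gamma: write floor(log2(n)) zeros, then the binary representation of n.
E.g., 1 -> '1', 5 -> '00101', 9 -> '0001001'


num_bits = floor(log2(364)) + 1 = 9
leading_zeros = num_bits - 1 = 8
binary(364) = 101101100

Elias gamma(364) = '00000000' + '101101100' = 00000000101101100 (17 bits)


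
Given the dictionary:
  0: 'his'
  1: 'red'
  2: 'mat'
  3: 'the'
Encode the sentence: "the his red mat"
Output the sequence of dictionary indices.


Look up each word in the dictionary:
  'the' -> 3
  'his' -> 0
  'red' -> 1
  'mat' -> 2

Encoded: [3, 0, 1, 2]


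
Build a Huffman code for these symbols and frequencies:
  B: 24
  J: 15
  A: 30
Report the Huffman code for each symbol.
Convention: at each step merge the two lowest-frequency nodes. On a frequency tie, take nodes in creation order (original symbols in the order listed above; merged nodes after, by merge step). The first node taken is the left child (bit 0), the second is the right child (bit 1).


Huffman tree construction:
Step 1: Merge J(15) + B(24) = 39
Step 2: Merge A(30) + (J+B)(39) = 69
Read each symbol's code off the tree from the root (left child = 0, right child = 1).

Codes:
  B: 11 (length 2)
  J: 10 (length 2)
  A: 0 (length 1)
Average code length: 108/69 = 1.5652 bits/symbol


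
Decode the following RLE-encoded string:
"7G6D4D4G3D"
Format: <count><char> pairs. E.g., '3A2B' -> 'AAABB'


Expanding each <count><char> pair:
  7G -> 'GGGGGGG'
  6D -> 'DDDDDD'
  4D -> 'DDDD'
  4G -> 'GGGG'
  3D -> 'DDD'

Decoded = GGGGGGGDDDDDDDDDDGGGGDDD


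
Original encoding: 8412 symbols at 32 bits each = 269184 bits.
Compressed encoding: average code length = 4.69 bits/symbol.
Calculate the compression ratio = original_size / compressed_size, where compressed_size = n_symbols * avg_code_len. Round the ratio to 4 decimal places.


original_size = n_symbols * orig_bits = 8412 * 32 = 269184 bits
compressed_size = n_symbols * avg_code_len = 8412 * 4.69 = 39452.28 bits
ratio = original_size / compressed_size = 269184 / 39452.28 = 6.823

Compression ratio = 6.823


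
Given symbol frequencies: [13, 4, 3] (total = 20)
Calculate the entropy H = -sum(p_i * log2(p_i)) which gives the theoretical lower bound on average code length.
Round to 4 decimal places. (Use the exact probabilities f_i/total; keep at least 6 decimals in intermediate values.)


Per-symbol terms -p_i * log2(p_i) with p_i = f_i/20:
  p = 13/20 = 0.650000: log2(p) = -0.621488, -p*log2(p) = 0.403967
  p = 4/20 = 0.200000: log2(p) = -2.321928, -p*log2(p) = 0.464386
  p = 3/20 = 0.150000: log2(p) = -2.736966, -p*log2(p) = 0.410545
H = 0.403967 + 0.464386 + 0.410545 = 1.278898

H = 1.2789 bits/symbol


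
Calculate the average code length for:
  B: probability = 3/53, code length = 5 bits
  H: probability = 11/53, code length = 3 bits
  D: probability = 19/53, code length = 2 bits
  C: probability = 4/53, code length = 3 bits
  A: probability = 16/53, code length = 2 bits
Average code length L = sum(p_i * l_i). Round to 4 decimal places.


Weighted contributions p_i * l_i:
  B: (3/53) * 5 = 15/53
  H: (11/53) * 3 = 33/53
  D: (19/53) * 2 = 38/53
  C: (4/53) * 3 = 12/53
  A: (16/53) * 2 = 32/53
Sum = (15 + 33 + 38 + 12 + 32)/53 = 130/53

L = 130/53 = 2.4528 bits/symbol


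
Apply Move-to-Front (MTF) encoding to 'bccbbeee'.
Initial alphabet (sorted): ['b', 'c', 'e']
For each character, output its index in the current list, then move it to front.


MTF encoding:
'b': index 0 in ['b', 'c', 'e'] -> ['b', 'c', 'e']
'c': index 1 in ['b', 'c', 'e'] -> ['c', 'b', 'e']
'c': index 0 in ['c', 'b', 'e'] -> ['c', 'b', 'e']
'b': index 1 in ['c', 'b', 'e'] -> ['b', 'c', 'e']
'b': index 0 in ['b', 'c', 'e'] -> ['b', 'c', 'e']
'e': index 2 in ['b', 'c', 'e'] -> ['e', 'b', 'c']
'e': index 0 in ['e', 'b', 'c'] -> ['e', 'b', 'c']
'e': index 0 in ['e', 'b', 'c'] -> ['e', 'b', 'c']


Output: [0, 1, 0, 1, 0, 2, 0, 0]


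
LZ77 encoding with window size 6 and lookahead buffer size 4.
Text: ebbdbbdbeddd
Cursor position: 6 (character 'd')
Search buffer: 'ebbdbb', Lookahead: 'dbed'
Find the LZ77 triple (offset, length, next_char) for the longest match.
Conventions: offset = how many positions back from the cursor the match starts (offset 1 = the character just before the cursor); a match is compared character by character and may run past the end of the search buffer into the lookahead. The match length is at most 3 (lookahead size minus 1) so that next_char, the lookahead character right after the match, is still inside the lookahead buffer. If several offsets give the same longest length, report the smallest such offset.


Try each offset into the search buffer:
  offset=1 (pos 5, char 'b'): match length 0
  offset=2 (pos 4, char 'b'): match length 0
  offset=3 (pos 3, char 'd'): match length 2
  offset=4 (pos 2, char 'b'): match length 0
  offset=5 (pos 1, char 'b'): match length 0
  offset=6 (pos 0, char 'e'): match length 0
Longest match has length 2 at offset 3.
next_char = character at position 6 + 2 = 8 -> 'e'

Best match: offset=3, length=2 (matching 'db' starting at position 3)
LZ77 triple: (3, 2, 'e')


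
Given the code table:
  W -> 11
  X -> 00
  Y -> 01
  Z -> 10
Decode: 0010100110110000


Decoding:
00 -> X
10 -> Z
10 -> Z
01 -> Y
10 -> Z
11 -> W
00 -> X
00 -> X


Result: XZZYZWXX


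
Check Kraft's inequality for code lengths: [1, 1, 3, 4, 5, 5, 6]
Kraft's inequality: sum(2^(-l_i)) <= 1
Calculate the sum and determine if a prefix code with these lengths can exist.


Sum = 2^(-1) + 2^(-1) + 2^(-3) + 2^(-4) + 2^(-5) + 2^(-5) + 2^(-6)
    = 0.5 + 0.5 + 0.125 + 0.0625 + 0.03125 + 0.03125 + 0.015625
    = 81/64 = 1.265625
Since 1.265625 > 1, Kraft's inequality is NOT satisfied.
A prefix code with these lengths CANNOT exist.

Kraft sum = 1.265625. Not satisfied.


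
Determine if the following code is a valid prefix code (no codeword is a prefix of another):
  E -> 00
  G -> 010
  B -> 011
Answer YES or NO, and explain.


Checking each pair (does one codeword prefix another?):
  E='00' vs G='010': no prefix
  E='00' vs B='011': no prefix
  G='010' vs E='00': no prefix
  G='010' vs B='011': no prefix
  B='011' vs E='00': no prefix
  B='011' vs G='010': no prefix
No violation found over all pairs.

YES -- this is a valid prefix code. No codeword is a prefix of any other codeword.


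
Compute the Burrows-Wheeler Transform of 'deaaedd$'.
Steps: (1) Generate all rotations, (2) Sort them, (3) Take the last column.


Rotations (sorted):
  0: $deaaedd -> last char: d
  1: aaedd$de -> last char: e
  2: aedd$dea -> last char: a
  3: d$deaaed -> last char: d
  4: dd$deaae -> last char: e
  5: deaaedd$ -> last char: $
  6: eaaedd$d -> last char: d
  7: edd$deaa -> last char: a


BWT = deade$da


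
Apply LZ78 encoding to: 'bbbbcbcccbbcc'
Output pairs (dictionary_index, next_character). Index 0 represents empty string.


LZ78 encoding steps:
Dictionary: {0: ''}
Step 1: w='' (idx 0), next='b' -> output (0, 'b'), add 'b' as idx 1
Step 2: w='b' (idx 1), next='b' -> output (1, 'b'), add 'bb' as idx 2
Step 3: w='b' (idx 1), next='c' -> output (1, 'c'), add 'bc' as idx 3
Step 4: w='bc' (idx 3), next='c' -> output (3, 'c'), add 'bcc' as idx 4
Step 5: w='' (idx 0), next='c' -> output (0, 'c'), add 'c' as idx 5
Step 6: w='bb' (idx 2), next='c' -> output (2, 'c'), add 'bbc' as idx 6
Step 7: w='c' (idx 5), end of input -> output (5, '')


Encoded: [(0, 'b'), (1, 'b'), (1, 'c'), (3, 'c'), (0, 'c'), (2, 'c'), (5, '')]


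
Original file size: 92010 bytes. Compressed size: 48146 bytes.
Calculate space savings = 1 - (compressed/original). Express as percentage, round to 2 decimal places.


ratio = compressed/original = 48146/92010 = 0.523269
savings = 1 - ratio = 1 - 0.523269 = 0.476731
as a percentage: 0.476731 * 100 = 47.67%

Space savings = 1 - 48146/92010 = 47.67%


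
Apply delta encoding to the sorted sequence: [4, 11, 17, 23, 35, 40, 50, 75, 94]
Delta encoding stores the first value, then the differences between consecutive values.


First value: 4
Deltas:
  11 - 4 = 7
  17 - 11 = 6
  23 - 17 = 6
  35 - 23 = 12
  40 - 35 = 5
  50 - 40 = 10
  75 - 50 = 25
  94 - 75 = 19


Delta encoded: [4, 7, 6, 6, 12, 5, 10, 25, 19]


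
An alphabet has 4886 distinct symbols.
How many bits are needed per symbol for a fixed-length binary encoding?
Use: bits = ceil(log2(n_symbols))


log2(4886) = 12.2544
Bracket: 2^12 = 4096 < 4886 <= 2^13 = 8192
So ceil(log2(4886)) = 13

bits = ceil(log2(4886)) = ceil(12.2544) = 13 bits


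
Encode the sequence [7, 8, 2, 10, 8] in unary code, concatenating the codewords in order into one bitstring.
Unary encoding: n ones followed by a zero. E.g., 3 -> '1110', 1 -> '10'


Encode each number as n ones followed by a terminating 0:
  7 -> 11111110 (8 bits)
  8 -> 111111110 (9 bits)
  2 -> 110 (3 bits)
  10 -> 11111111110 (11 bits)
  8 -> 111111110 (9 bits)
Total length = 8 + 9 + 3 + 11 + 9 = 40 bits.

Unary([7, 8, 2, 10, 8]) = 1111111011111111011011111111110111111110 (40 bits)


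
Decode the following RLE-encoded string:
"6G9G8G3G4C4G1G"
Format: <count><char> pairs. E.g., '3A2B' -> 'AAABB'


Expanding each <count><char> pair:
  6G -> 'GGGGGG'
  9G -> 'GGGGGGGGG'
  8G -> 'GGGGGGGG'
  3G -> 'GGG'
  4C -> 'CCCC'
  4G -> 'GGGG'
  1G -> 'G'

Decoded = GGGGGGGGGGGGGGGGGGGGGGGGGGCCCCGGGGG


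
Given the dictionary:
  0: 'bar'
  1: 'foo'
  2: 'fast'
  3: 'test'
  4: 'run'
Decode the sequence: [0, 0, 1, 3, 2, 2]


Look up each index in the dictionary:
  0 -> 'bar'
  0 -> 'bar'
  1 -> 'foo'
  3 -> 'test'
  2 -> 'fast'
  2 -> 'fast'

Decoded: "bar bar foo test fast fast"


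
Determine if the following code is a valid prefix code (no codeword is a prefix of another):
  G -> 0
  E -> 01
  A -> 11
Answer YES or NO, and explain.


Checking each pair (does one codeword prefix another?):
  G='0' vs E='01': prefix -- VIOLATION

NO -- this is NOT a valid prefix code. G (0) is a prefix of E (01).


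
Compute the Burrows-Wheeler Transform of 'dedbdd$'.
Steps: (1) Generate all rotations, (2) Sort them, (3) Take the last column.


Rotations (sorted):
  0: $dedbdd -> last char: d
  1: bdd$ded -> last char: d
  2: d$dedbd -> last char: d
  3: dbdd$de -> last char: e
  4: dd$dedb -> last char: b
  5: dedbdd$ -> last char: $
  6: edbdd$d -> last char: d


BWT = dddeb$d


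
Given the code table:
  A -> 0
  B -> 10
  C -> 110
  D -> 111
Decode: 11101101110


Decoding:
111 -> D
0 -> A
110 -> C
111 -> D
0 -> A


Result: DACDA


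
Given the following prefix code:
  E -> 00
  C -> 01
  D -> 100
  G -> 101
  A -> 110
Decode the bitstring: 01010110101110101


Decoding step by step:
Bits 01 -> C
Bits 01 -> C
Bits 01 -> C
Bits 101 -> G
Bits 01 -> C
Bits 110 -> A
Bits 101 -> G


Decoded message: CCCGCAG


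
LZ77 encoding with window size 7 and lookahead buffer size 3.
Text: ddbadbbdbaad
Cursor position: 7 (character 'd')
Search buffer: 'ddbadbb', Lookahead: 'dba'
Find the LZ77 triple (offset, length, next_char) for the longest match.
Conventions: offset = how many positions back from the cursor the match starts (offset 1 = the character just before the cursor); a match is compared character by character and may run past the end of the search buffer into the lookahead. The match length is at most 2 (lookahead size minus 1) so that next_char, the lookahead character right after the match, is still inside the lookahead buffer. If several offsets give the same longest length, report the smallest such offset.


Try each offset into the search buffer:
  offset=1 (pos 6, char 'b'): match length 0
  offset=2 (pos 5, char 'b'): match length 0
  offset=3 (pos 4, char 'd'): match length 2
  offset=4 (pos 3, char 'a'): match length 0
  offset=5 (pos 2, char 'b'): match length 0
  offset=6 (pos 1, char 'd'): match length 2
  offset=7 (pos 0, char 'd'): match length 1
Longest match has length 2, found at offsets 3, 6; take the smallest, offset 3.
next_char = character at position 7 + 2 = 9 -> 'a'

Best match: offset=3, length=2 (matching 'db' starting at position 4)
LZ77 triple: (3, 2, 'a')


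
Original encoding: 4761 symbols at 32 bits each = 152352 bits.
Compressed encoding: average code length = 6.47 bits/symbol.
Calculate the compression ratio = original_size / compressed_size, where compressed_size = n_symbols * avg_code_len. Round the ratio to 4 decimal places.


original_size = n_symbols * orig_bits = 4761 * 32 = 152352 bits
compressed_size = n_symbols * avg_code_len = 4761 * 6.47 = 30803.67 bits
ratio = original_size / compressed_size = 152352 / 30803.67 = 4.9459

Compression ratio = 4.9459
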